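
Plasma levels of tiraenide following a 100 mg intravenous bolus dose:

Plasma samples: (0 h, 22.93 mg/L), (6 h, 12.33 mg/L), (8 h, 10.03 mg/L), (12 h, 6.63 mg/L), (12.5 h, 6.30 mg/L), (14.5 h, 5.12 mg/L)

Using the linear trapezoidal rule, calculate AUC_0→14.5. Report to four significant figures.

Trapezoidal AUC_0→14.5:
  [0→6]: (22.93+12.33)/2 × 6 = 105.78
  [6→8]: (12.33+10.03)/2 × 2 = 22.36
  [8→12]: (10.03+6.63)/2 × 4 = 33.32
  [12→12.5]: (6.63+6.30)/2 × 0.5 = 3.2325
  [12.5→14.5]: (6.30+5.12)/2 × 2 = 11.42
  Sum = 176.1125 mg/L·h

AUC = 176.1 mg/L·h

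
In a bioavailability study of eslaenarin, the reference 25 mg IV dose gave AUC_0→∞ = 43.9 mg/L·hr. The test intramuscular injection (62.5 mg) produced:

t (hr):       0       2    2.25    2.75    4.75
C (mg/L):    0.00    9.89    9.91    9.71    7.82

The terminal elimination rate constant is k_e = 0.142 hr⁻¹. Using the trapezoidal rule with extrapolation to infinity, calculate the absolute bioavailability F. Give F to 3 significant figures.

Trapezoidal AUC_0→4.75 (intramuscular injection):
  [0→2]: (0.00+9.89)/2 × 2 = 9.89
  [2→2.25]: (9.89+9.91)/2 × 0.25 = 2.475
  [2.25→2.75]: (9.91+9.71)/2 × 0.5 = 4.905
  [2.75→4.75]: (9.71+7.82)/2 × 2 = 17.53
  Sum = 34.8 mg/L·hr
Tail: C_last/k_e = 7.82/0.142 = 55.070
AUC_0→∞ (intramuscular injection) = 34.8 + 55.070 = 89.87 mg/L·hr
F = (AUC_ev/D_ev)/(AUC_iv/D_iv) = (89.87/62.5)/(43.9/25) = 1.43792/1.756 = 0.8189

F = 0.819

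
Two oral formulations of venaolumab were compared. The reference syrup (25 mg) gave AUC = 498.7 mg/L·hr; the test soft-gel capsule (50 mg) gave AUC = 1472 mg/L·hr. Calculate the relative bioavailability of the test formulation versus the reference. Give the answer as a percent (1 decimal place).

F_rel = (AUC_test/D_test) / (AUC_ref/D_ref)
      = (1472/50) / (498.7/25)
      = 29.44 / 19.948 = 1.4758 = 147.58%

F_rel = 147.6%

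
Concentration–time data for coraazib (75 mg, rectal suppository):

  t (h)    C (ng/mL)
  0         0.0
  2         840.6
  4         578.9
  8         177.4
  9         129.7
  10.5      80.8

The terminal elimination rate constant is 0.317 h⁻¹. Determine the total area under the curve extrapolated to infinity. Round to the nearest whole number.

AUC = 4339 ng/mL·h

Trapezoidal AUC_0→10.5:
  [0→2]: (0.0+840.6)/2 × 2 = 840.6
  [2→4]: (840.6+578.9)/2 × 2 = 1419.5
  [4→8]: (578.9+177.4)/2 × 4 = 1512.6
  [8→9]: (177.4+129.7)/2 × 1 = 153.55
  [9→10.5]: (129.7+80.8)/2 × 1.5 = 157.875
  Sum = 4084.125 ng/mL·h
Extrapolated tail: C_last / k_e = 80.8 / 0.317 = 254.890
AUC_0→∞ = 4084.125 + 254.890 = 4339.015 ng/mL·h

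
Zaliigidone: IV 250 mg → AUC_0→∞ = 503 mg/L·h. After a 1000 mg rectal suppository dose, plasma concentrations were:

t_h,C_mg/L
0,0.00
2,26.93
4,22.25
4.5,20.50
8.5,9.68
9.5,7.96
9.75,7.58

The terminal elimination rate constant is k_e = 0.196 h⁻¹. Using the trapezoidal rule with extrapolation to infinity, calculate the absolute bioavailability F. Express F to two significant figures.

Trapezoidal AUC_0→9.75 (rectal suppository):
  [0→2]: (0.00+26.93)/2 × 2 = 26.93
  [2→4]: (26.93+22.25)/2 × 2 = 49.18
  [4→4.5]: (22.25+20.50)/2 × 0.5 = 10.6875
  [4.5→8.5]: (20.50+9.68)/2 × 4 = 60.36
  [8.5→9.5]: (9.68+7.96)/2 × 1 = 8.82
  [9.5→9.75]: (7.96+7.58)/2 × 0.25 = 1.9425
  Sum = 157.92 mg/L·h
Tail: C_last/k_e = 7.58/0.196 = 38.673
AUC_0→∞ (rectal suppository) = 157.92 + 38.673 = 196.593 mg/L·h
F = (AUC_ev/D_ev)/(AUC_iv/D_iv) = (196.593/1000)/(503/250) = 0.196593/2.012 = 0.0977

F = 0.098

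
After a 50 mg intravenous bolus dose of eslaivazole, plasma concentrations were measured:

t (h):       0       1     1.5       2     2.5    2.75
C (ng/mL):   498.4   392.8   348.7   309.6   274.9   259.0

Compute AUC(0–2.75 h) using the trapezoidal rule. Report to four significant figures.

Trapezoidal AUC_0→2.75:
  [0→1]: (498.4+392.8)/2 × 1 = 445.6
  [1→1.5]: (392.8+348.7)/2 × 0.5 = 185.375
  [1.5→2]: (348.7+309.6)/2 × 0.5 = 164.575
  [2→2.5]: (309.6+274.9)/2 × 0.5 = 146.125
  [2.5→2.75]: (274.9+259.0)/2 × 0.25 = 66.7375
  Sum = 1008.4125 ng/mL·h

AUC = 1008 ng/mL·h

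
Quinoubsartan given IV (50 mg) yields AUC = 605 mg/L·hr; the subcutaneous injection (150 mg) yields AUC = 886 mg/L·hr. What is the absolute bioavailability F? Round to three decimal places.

F = (AUC_ev / D_ev) / (AUC_iv / D_iv)
  = (886/150) / (605/50)
  = 5.90667 / 12.1 = 0.4882

F = 0.488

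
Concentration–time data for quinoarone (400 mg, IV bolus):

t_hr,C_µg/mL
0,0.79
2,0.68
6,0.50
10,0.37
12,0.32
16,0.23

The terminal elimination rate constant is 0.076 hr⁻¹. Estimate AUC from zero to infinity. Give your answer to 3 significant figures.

AUC = 10.4 µg/mL·hr

Trapezoidal AUC_0→16:
  [0→2]: (0.79+0.68)/2 × 2 = 1.47
  [2→6]: (0.68+0.50)/2 × 4 = 2.36
  [6→10]: (0.50+0.37)/2 × 4 = 1.74
  [10→12]: (0.37+0.32)/2 × 2 = 0.69
  [12→16]: (0.32+0.23)/2 × 4 = 1.1
  Sum = 7.36 µg/mL·hr
Extrapolated tail: C_last / k_e = 0.23 / 0.076 = 3.026
AUC_0→∞ = 7.36 + 3.026 = 10.386 µg/mL·hr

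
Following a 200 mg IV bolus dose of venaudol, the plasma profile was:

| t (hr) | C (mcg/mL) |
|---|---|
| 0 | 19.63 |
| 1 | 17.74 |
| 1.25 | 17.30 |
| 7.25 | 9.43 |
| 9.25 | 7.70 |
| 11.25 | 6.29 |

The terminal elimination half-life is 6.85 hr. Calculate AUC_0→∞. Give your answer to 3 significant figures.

Trapezoidal AUC_0→11.25:
  [0→1]: (19.63+17.74)/2 × 1 = 18.685
  [1→1.25]: (17.74+17.30)/2 × 0.25 = 4.38
  [1.25→7.25]: (17.30+9.43)/2 × 6 = 80.19
  [7.25→9.25]: (9.43+7.70)/2 × 2 = 17.13
  [9.25→11.25]: (7.70+6.29)/2 × 2 = 13.99
  Sum = 134.375 mcg/mL·hr
k_e = ln2 / t½ = 0.693147 / 6.85 = 0.1012 hr^-1
Extrapolated tail: C_last / k_e = 6.29 / 0.1012 = 62.154
AUC_0→∞ = 134.375 + 62.154 = 196.529 mcg/mL·hr

AUC = 197 mcg/mL·hr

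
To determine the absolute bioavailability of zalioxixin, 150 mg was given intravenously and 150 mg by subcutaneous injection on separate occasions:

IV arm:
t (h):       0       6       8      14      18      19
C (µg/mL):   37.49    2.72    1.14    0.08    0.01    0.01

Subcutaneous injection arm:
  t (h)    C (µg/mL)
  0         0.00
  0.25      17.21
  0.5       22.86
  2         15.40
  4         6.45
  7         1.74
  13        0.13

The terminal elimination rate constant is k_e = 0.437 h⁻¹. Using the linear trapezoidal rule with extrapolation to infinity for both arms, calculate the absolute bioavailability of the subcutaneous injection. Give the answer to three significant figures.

Trapezoidal AUC_0→19 (IV):
  [0→6]: (37.49+2.72)/2 × 6 = 120.63
  [6→8]: (2.72+1.14)/2 × 2 = 3.86
  [8→14]: (1.14+0.08)/2 × 6 = 3.66
  [14→18]: (0.08+0.01)/2 × 4 = 0.18
  [18→19]: (0.01+0.01)/2 × 1 = 0.01
  Sum = 128.34 µg/mL·h
IV tail: 0.01/0.437 = 0.023; AUC_iv,0→∞ = 128.34 + 0.023 = 128.363 µg/mL·h
Trapezoidal AUC_0→13 (subcutaneous injection):
  [0→0.25]: (0.00+17.21)/2 × 0.25 = 2.15125
  [0.25→0.5]: (17.21+22.86)/2 × 0.25 = 5.00875
  [0.5→2]: (22.86+15.40)/2 × 1.5 = 28.695
  [2→4]: (15.40+6.45)/2 × 2 = 21.85
  [4→7]: (6.45+1.74)/2 × 3 = 12.285
  [7→13]: (1.74+0.13)/2 × 6 = 5.61
  Sum = 75.6 µg/mL·h
subcutaneous injection tail: 0.13/0.437 = 0.297; AUC_ev,0→∞ = 75.6 + 0.297 = 75.897 µg/mL·h
F = (AUC_ev/D_ev)/(AUC_iv/D_iv) = (75.897/150)/(128.363/150) = 0.50598/0.855753 = 0.5913

F = 0.591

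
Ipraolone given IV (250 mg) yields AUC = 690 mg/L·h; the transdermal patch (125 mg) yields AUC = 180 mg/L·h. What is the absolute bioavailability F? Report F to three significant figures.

F = (AUC_ev / D_ev) / (AUC_iv / D_iv)
  = (180/125) / (690/250)
  = 1.44 / 2.76 = 0.5217

F = 0.522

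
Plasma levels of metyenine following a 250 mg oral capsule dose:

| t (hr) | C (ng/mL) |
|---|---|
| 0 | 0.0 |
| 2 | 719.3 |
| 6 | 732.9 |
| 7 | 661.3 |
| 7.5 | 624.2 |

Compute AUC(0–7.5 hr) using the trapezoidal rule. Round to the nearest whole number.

Trapezoidal AUC_0→7.5:
  [0→2]: (0.0+719.3)/2 × 2 = 719.3
  [2→6]: (719.3+732.9)/2 × 4 = 2904.4
  [6→7]: (732.9+661.3)/2 × 1 = 697.1
  [7→7.5]: (661.3+624.2)/2 × 0.5 = 321.375
  Sum = 4642.175 ng/mL·hr

AUC = 4642 ng/mL·hr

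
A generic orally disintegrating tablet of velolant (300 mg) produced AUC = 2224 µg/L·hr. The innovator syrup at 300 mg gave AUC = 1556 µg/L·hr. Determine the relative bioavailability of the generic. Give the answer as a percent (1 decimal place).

F_rel = (AUC_test/D_test) / (AUC_ref/D_ref)
      = (2224/300) / (1556/300)
      = 7.41333 / 5.18667 = 1.4293 = 142.93%

F_rel = 142.9%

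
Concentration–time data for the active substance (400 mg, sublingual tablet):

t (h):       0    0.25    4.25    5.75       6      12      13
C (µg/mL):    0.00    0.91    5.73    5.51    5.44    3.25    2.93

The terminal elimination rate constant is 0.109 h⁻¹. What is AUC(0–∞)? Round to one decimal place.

AUC = 79.2 µg/mL·h

Trapezoidal AUC_0→13:
  [0→0.25]: (0.00+0.91)/2 × 0.25 = 0.11375
  [0.25→4.25]: (0.91+5.73)/2 × 4 = 13.28
  [4.25→5.75]: (5.73+5.51)/2 × 1.5 = 8.43
  [5.75→6]: (5.51+5.44)/2 × 0.25 = 1.36875
  [6→12]: (5.44+3.25)/2 × 6 = 26.07
  [12→13]: (3.25+2.93)/2 × 1 = 3.09
  Sum = 52.3525 µg/mL·h
Extrapolated tail: C_last / k_e = 2.93 / 0.109 = 26.881
AUC_0→∞ = 52.3525 + 26.881 = 79.2335 µg/mL·h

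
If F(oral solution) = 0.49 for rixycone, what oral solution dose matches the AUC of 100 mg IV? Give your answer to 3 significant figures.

D_oral = 204 mg

For equal systemic exposure: F × D_ev = D_iv
D_ev = D_iv / F = 100 / 0.49 = 204.082 mg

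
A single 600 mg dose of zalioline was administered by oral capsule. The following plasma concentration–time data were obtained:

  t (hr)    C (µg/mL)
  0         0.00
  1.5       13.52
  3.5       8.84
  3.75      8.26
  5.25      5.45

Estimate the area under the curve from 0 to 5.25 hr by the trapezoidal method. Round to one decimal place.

Trapezoidal AUC_0→5.25:
  [0→1.5]: (0.00+13.52)/2 × 1.5 = 10.14
  [1.5→3.5]: (13.52+8.84)/2 × 2 = 22.36
  [3.5→3.75]: (8.84+8.26)/2 × 0.25 = 2.1375
  [3.75→5.25]: (8.26+5.45)/2 × 1.5 = 10.2825
  Sum = 44.92 µg/mL·hr

AUC = 44.9 µg/mL·hr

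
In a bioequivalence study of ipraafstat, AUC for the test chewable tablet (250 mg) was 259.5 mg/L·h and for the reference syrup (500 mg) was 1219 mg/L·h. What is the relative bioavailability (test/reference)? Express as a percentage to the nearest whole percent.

F_rel = (AUC_test/D_test) / (AUC_ref/D_ref)
      = (259.5/250) / (1219/500)
      = 1.038 / 2.438 = 0.4258 = 42.58%

F_rel = 43%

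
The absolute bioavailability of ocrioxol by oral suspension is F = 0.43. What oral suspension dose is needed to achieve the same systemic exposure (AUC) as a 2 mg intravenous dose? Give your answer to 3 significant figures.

D_oral = 4.65 mg

For equal systemic exposure: F × D_ev = D_iv
D_ev = D_iv / F = 2 / 0.43 = 4.65116 mg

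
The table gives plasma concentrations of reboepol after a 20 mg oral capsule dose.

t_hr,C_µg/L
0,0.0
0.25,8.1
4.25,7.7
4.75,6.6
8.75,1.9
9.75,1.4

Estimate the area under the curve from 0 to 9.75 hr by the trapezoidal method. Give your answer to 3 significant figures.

AUC = 54.8 µg/L·hr

Trapezoidal AUC_0→9.75:
  [0→0.25]: (0.0+8.1)/2 × 0.25 = 1.0125
  [0.25→4.25]: (8.1+7.7)/2 × 4 = 31.6
  [4.25→4.75]: (7.7+6.6)/2 × 0.5 = 3.575
  [4.75→8.75]: (6.6+1.9)/2 × 4 = 17.0
  [8.75→9.75]: (1.9+1.4)/2 × 1 = 1.65
  Sum = 54.8375 µg/L·hr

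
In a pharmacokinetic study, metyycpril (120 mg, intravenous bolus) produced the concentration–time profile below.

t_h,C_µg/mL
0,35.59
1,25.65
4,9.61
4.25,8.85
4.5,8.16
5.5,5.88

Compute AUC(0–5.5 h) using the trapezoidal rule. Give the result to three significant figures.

Trapezoidal AUC_0→5.5:
  [0→1]: (35.59+25.65)/2 × 1 = 30.62
  [1→4]: (25.65+9.61)/2 × 3 = 52.89
  [4→4.25]: (9.61+8.85)/2 × 0.25 = 2.3075
  [4.25→4.5]: (8.85+8.16)/2 × 0.25 = 2.12625
  [4.5→5.5]: (8.16+5.88)/2 × 1 = 7.02
  Sum = 94.96375 µg/mL·h

AUC = 95.0 µg/mL·h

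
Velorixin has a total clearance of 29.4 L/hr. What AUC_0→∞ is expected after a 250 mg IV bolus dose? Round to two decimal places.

AUC_0→∞ = Dose_iv / CL
        = 250 / 29.4 = 8.5034 mg/L·hr

AUC = 8.50 mg/L·hr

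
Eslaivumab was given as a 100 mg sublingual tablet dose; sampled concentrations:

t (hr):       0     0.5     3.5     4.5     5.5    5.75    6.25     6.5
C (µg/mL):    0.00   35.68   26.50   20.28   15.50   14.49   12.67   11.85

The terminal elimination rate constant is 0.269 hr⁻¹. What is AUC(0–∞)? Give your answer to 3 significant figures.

Trapezoidal AUC_0→6.5:
  [0→0.5]: (0.00+35.68)/2 × 0.5 = 8.92
  [0.5→3.5]: (35.68+26.50)/2 × 3 = 93.27
  [3.5→4.5]: (26.50+20.28)/2 × 1 = 23.39
  [4.5→5.5]: (20.28+15.50)/2 × 1 = 17.89
  [5.5→5.75]: (15.50+14.49)/2 × 0.25 = 3.74875
  [5.75→6.25]: (14.49+12.67)/2 × 0.5 = 6.79
  [6.25→6.5]: (12.67+11.85)/2 × 0.25 = 3.065
  Sum = 157.07375 µg/mL·hr
Extrapolated tail: C_last / k_e = 11.85 / 0.269 = 44.052
AUC_0→∞ = 157.07375 + 44.052 = 201.12575 µg/mL·hr

AUC = 201 µg/mL·hr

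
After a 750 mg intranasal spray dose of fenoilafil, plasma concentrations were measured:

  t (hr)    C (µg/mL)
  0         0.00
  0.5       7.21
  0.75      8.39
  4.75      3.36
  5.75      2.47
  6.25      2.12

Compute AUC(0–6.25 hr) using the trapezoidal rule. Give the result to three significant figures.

Trapezoidal AUC_0→6.25:
  [0→0.5]: (0.00+7.21)/2 × 0.5 = 1.8025
  [0.5→0.75]: (7.21+8.39)/2 × 0.25 = 1.95
  [0.75→4.75]: (8.39+3.36)/2 × 4 = 23.5
  [4.75→5.75]: (3.36+2.47)/2 × 1 = 2.915
  [5.75→6.25]: (2.47+2.12)/2 × 0.5 = 1.1475
  Sum = 31.315 µg/mL·hr

AUC = 31.3 µg/mL·hr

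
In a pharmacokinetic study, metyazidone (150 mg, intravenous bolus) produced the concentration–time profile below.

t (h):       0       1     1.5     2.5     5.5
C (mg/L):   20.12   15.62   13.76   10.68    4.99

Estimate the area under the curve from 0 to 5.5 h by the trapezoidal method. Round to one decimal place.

AUC = 60.9 mg/L·h

Trapezoidal AUC_0→5.5:
  [0→1]: (20.12+15.62)/2 × 1 = 17.87
  [1→1.5]: (15.62+13.76)/2 × 0.5 = 7.345
  [1.5→2.5]: (13.76+10.68)/2 × 1 = 12.22
  [2.5→5.5]: (10.68+4.99)/2 × 3 = 23.505
  Sum = 60.94 mg/L·h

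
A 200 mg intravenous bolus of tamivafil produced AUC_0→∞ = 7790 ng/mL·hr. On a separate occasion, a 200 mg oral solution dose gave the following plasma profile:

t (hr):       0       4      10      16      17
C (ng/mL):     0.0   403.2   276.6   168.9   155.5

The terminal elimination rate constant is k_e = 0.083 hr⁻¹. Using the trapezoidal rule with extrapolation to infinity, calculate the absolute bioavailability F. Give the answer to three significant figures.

Trapezoidal AUC_0→17 (oral solution):
  [0→4]: (0.0+403.2)/2 × 4 = 806.4
  [4→10]: (403.2+276.6)/2 × 6 = 2039.4
  [10→16]: (276.6+168.9)/2 × 6 = 1336.5
  [16→17]: (168.9+155.5)/2 × 1 = 162.2
  Sum = 4344.5 ng/mL·hr
Tail: C_last/k_e = 155.5/0.083 = 1873.494
AUC_0→∞ (oral solution) = 4344.5 + 1873.494 = 6217.994 ng/mL·hr
F = (AUC_ev/D_ev)/(AUC_iv/D_iv) = (6217.994/200)/(7790/200) = 31.08997/38.95 = 0.7982

F = 0.798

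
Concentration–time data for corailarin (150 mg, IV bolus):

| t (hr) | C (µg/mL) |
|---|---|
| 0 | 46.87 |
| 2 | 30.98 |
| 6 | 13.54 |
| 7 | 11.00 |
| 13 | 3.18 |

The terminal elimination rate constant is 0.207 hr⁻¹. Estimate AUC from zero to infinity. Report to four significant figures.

AUC = 237.1 µg/mL·hr

Trapezoidal AUC_0→13:
  [0→2]: (46.87+30.98)/2 × 2 = 77.85
  [2→6]: (30.98+13.54)/2 × 4 = 89.04
  [6→7]: (13.54+11.00)/2 × 1 = 12.27
  [7→13]: (11.00+3.18)/2 × 6 = 42.54
  Sum = 221.7 µg/mL·hr
Extrapolated tail: C_last / k_e = 3.18 / 0.207 = 15.362
AUC_0→∞ = 221.7 + 15.362 = 237.062 µg/mL·hr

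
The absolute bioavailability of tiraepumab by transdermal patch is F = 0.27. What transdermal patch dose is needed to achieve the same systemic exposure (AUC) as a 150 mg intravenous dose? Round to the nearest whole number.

For equal systemic exposure: F × D_ev = D_iv
D_ev = D_iv / F = 150 / 0.27 = 555.556 mg

D_transdermal = 556 mg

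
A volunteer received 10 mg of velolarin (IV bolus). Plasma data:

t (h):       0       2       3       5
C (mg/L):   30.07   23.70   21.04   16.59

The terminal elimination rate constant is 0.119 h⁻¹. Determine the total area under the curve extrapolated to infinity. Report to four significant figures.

Trapezoidal AUC_0→5:
  [0→2]: (30.07+23.70)/2 × 2 = 53.77
  [2→3]: (23.70+21.04)/2 × 1 = 22.37
  [3→5]: (21.04+16.59)/2 × 2 = 37.63
  Sum = 113.77 mg/L·h
Extrapolated tail: C_last / k_e = 16.59 / 0.119 = 139.412
AUC_0→∞ = 113.77 + 139.412 = 253.182 mg/L·h

AUC = 253.2 mg/L·h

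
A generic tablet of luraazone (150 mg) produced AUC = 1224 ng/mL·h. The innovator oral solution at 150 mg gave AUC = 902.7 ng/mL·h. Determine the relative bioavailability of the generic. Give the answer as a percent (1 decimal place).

F_rel = 135.6%

F_rel = (AUC_test/D_test) / (AUC_ref/D_ref)
      = (1224/150) / (902.7/150)
      = 8.16 / 6.018 = 1.3559 = 135.59%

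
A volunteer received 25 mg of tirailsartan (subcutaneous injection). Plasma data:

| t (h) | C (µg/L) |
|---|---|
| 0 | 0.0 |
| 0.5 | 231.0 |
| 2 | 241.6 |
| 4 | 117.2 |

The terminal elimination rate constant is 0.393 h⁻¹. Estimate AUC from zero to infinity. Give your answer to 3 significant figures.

Trapezoidal AUC_0→4:
  [0→0.5]: (0.0+231.0)/2 × 0.5 = 57.75
  [0.5→2]: (231.0+241.6)/2 × 1.5 = 354.45
  [2→4]: (241.6+117.2)/2 × 2 = 358.8
  Sum = 771.0 µg/L·h
Extrapolated tail: C_last / k_e = 117.2 / 0.393 = 298.219
AUC_0→∞ = 771.0 + 298.219 = 1069.219 µg/L·h

AUC = 1070 µg/L·h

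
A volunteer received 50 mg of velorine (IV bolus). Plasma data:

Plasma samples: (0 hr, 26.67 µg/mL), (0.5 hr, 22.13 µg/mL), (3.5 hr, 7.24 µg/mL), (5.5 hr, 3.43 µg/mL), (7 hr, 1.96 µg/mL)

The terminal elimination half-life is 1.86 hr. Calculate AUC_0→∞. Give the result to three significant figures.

AUC = 76.2 µg/mL·hr

Trapezoidal AUC_0→7:
  [0→0.5]: (26.67+22.13)/2 × 0.5 = 12.2
  [0.5→3.5]: (22.13+7.24)/2 × 3 = 44.055
  [3.5→5.5]: (7.24+3.43)/2 × 2 = 10.67
  [5.5→7]: (3.43+1.96)/2 × 1.5 = 4.0425
  Sum = 70.9675 µg/mL·hr
k_e = ln2 / t½ = 0.693147 / 1.86 = 0.3727 hr^-1
Extrapolated tail: C_last / k_e = 1.96 / 0.3727 = 5.259
AUC_0→∞ = 70.9675 + 5.259 = 76.2265 µg/mL·hr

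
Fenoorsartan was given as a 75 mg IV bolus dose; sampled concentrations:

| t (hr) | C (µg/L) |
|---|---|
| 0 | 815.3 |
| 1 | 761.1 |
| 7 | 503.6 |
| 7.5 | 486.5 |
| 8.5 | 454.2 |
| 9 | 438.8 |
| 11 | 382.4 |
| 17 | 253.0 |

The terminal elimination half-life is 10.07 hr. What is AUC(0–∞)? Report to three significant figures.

AUC = 11900 µg/L·hr

Trapezoidal AUC_0→17:
  [0→1]: (815.3+761.1)/2 × 1 = 788.2
  [1→7]: (761.1+503.6)/2 × 6 = 3794.1
  [7→7.5]: (503.6+486.5)/2 × 0.5 = 247.525
  [7.5→8.5]: (486.5+454.2)/2 × 1 = 470.35
  [8.5→9]: (454.2+438.8)/2 × 0.5 = 223.25
  [9→11]: (438.8+382.4)/2 × 2 = 821.2
  [11→17]: (382.4+253.0)/2 × 6 = 1906.2
  Sum = 8250.825 µg/L·hr
k_e = ln2 / t½ = 0.693147 / 10.07 = 0.0688 hr^-1
Extrapolated tail: C_last / k_e = 253.0 / 0.0688 = 3677.326
AUC_0→∞ = 8250.825 + 3677.326 = 11928.151 µg/L·hr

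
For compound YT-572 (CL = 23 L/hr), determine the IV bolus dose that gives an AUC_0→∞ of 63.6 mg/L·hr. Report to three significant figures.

Dose_iv = CL × AUC_0→∞
     = 23 × 63.6 = 1462.8 mg

Dose = 1460 mg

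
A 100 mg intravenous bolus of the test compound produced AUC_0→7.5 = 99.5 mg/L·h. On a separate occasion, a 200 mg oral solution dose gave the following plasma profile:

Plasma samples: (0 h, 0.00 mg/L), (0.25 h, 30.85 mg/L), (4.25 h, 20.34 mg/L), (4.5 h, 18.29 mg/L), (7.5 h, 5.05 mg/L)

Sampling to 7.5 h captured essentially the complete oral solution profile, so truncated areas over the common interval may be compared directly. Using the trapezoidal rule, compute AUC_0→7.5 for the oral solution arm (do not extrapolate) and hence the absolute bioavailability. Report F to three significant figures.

F = 0.734

Trapezoidal AUC_0→7.5 (oral solution):
  [0→0.25]: (0.00+30.85)/2 × 0.25 = 3.85625
  [0.25→4.25]: (30.85+20.34)/2 × 4 = 102.38
  [4.25→4.5]: (20.34+18.29)/2 × 0.25 = 4.82875
  [4.5→7.5]: (18.29+5.05)/2 × 3 = 35.01
  Sum = 146.075 mg/L·h
F = (AUC_ev/D_ev)/(AUC_iv/D_iv) = (146.075/200)/(99.5/100) = 0.730375/0.995 = 0.7340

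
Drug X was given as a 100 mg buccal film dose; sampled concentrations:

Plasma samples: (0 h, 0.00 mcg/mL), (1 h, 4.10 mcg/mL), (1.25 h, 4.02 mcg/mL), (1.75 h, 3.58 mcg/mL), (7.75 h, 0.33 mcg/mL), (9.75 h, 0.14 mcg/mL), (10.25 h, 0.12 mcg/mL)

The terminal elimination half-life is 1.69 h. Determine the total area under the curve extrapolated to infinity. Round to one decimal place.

Trapezoidal AUC_0→10.25:
  [0→1]: (0.00+4.10)/2 × 1 = 2.05
  [1→1.25]: (4.10+4.02)/2 × 0.25 = 1.015
  [1.25→1.75]: (4.02+3.58)/2 × 0.5 = 1.9
  [1.75→7.75]: (3.58+0.33)/2 × 6 = 11.73
  [7.75→9.75]: (0.33+0.14)/2 × 2 = 0.47
  [9.75→10.25]: (0.14+0.12)/2 × 0.5 = 0.065
  Sum = 17.23 mcg/mL·h
k_e = ln2 / t½ = 0.693147 / 1.69 = 0.4101 h^-1
Extrapolated tail: C_last / k_e = 0.12 / 0.4101 = 0.293
AUC_0→∞ = 17.23 + 0.293 = 17.523 mcg/mL·h

AUC = 17.5 mcg/mL·h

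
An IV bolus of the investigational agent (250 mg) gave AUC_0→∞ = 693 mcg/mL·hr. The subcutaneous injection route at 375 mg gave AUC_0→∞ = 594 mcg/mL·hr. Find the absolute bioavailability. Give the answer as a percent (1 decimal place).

F = 57.1%

F = (AUC_ev / D_ev) / (AUC_iv / D_iv)
  = (594/375) / (693/250)
  = 1.584 / 2.772 = 0.5714
  = 57.14%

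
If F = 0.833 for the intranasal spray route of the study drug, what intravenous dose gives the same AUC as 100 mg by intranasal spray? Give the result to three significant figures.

Systemic exposure from an extravascular dose = F × D_ev, so the equivalent IV dose is F × D_ev.
D_iv = F × D_ev = 0.833 × 100 = 83.3 mg

D_iv = 83.3 mg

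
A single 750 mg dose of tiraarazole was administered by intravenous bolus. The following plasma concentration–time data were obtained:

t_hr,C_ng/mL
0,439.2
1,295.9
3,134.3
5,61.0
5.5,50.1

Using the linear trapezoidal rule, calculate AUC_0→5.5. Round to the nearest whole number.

AUC = 1021 ng/mL·hr

Trapezoidal AUC_0→5.5:
  [0→1]: (439.2+295.9)/2 × 1 = 367.55
  [1→3]: (295.9+134.3)/2 × 2 = 430.2
  [3→5]: (134.3+61.0)/2 × 2 = 195.3
  [5→5.5]: (61.0+50.1)/2 × 0.5 = 27.775
  Sum = 1020.825 ng/mL·hr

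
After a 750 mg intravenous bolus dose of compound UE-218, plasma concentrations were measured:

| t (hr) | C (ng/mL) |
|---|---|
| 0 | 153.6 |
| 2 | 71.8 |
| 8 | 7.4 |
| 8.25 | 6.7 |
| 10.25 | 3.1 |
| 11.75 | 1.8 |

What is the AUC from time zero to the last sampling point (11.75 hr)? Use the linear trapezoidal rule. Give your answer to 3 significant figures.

AUC = 478 ng/mL·hr

Trapezoidal AUC_0→11.75:
  [0→2]: (153.6+71.8)/2 × 2 = 225.4
  [2→8]: (71.8+7.4)/2 × 6 = 237.6
  [8→8.25]: (7.4+6.7)/2 × 0.25 = 1.7625
  [8.25→10.25]: (6.7+3.1)/2 × 2 = 9.8
  [10.25→11.75]: (3.1+1.8)/2 × 1.5 = 3.675
  Sum = 478.2375 ng/mL·hr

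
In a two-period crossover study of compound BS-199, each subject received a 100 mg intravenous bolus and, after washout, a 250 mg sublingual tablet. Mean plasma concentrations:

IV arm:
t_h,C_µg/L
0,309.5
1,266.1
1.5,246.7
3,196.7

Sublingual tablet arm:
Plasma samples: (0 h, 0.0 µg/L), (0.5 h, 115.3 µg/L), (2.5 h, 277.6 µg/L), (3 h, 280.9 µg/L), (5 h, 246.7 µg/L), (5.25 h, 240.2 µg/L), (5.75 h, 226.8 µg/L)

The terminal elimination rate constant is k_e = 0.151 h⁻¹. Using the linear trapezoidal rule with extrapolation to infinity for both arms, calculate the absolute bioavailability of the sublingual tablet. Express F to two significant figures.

F = 0.54

Trapezoidal AUC_0→3 (IV):
  [0→1]: (309.5+266.1)/2 × 1 = 287.8
  [1→1.5]: (266.1+246.7)/2 × 0.5 = 128.2
  [1.5→3]: (246.7+196.7)/2 × 1.5 = 332.55
  Sum = 748.55 µg/L·h
IV tail: 196.7/0.151 = 1302.649; AUC_iv,0→∞ = 748.55 + 1302.649 = 2051.199 µg/L·h
Trapezoidal AUC_0→5.75 (sublingual tablet):
  [0→0.5]: (0.0+115.3)/2 × 0.5 = 28.825
  [0.5→2.5]: (115.3+277.6)/2 × 2 = 392.9
  [2.5→3]: (277.6+280.9)/2 × 0.5 = 139.625
  [3→5]: (280.9+246.7)/2 × 2 = 527.6
  [5→5.25]: (246.7+240.2)/2 × 0.25 = 60.8625
  [5.25→5.75]: (240.2+226.8)/2 × 0.5 = 116.75
  Sum = 1266.5625 µg/L·h
sublingual tablet tail: 226.8/0.151 = 1501.987; AUC_ev,0→∞ = 1266.5625 + 1501.987 = 2768.5495 µg/L·h
F = (AUC_ev/D_ev)/(AUC_iv/D_iv) = (2768.5495/250)/(2051.199/100) = 11.074198/20.51199 = 0.5399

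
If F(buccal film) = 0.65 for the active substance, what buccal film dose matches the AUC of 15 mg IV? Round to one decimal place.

D_buccal = 23.1 mg

For equal systemic exposure: F × D_ev = D_iv
D_ev = D_iv / F = 15 / 0.65 = 23.0769 mg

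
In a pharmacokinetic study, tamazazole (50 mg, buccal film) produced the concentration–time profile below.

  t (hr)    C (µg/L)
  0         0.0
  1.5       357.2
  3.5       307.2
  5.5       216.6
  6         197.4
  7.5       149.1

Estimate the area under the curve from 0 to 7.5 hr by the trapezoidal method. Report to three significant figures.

Trapezoidal AUC_0→7.5:
  [0→1.5]: (0.0+357.2)/2 × 1.5 = 267.9
  [1.5→3.5]: (357.2+307.2)/2 × 2 = 664.4
  [3.5→5.5]: (307.2+216.6)/2 × 2 = 523.8
  [5.5→6]: (216.6+197.4)/2 × 0.5 = 103.5
  [6→7.5]: (197.4+149.1)/2 × 1.5 = 259.875
  Sum = 1819.475 µg/L·hr

AUC = 1820 µg/L·hr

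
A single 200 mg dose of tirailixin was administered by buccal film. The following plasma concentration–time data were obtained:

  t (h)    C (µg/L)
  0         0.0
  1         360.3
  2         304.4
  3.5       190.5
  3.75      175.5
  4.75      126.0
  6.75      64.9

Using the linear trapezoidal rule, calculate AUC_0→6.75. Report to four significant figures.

AUC = 1271 µg/L·h

Trapezoidal AUC_0→6.75:
  [0→1]: (0.0+360.3)/2 × 1 = 180.15
  [1→2]: (360.3+304.4)/2 × 1 = 332.35
  [2→3.5]: (304.4+190.5)/2 × 1.5 = 371.175
  [3.5→3.75]: (190.5+175.5)/2 × 0.25 = 45.75
  [3.75→4.75]: (175.5+126.0)/2 × 1 = 150.75
  [4.75→6.75]: (126.0+64.9)/2 × 2 = 190.9
  Sum = 1271.075 µg/L·h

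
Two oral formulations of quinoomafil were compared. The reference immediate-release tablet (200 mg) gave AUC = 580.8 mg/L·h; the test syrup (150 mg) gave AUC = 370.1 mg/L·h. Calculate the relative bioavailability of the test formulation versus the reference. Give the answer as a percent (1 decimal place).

F_rel = (AUC_test/D_test) / (AUC_ref/D_ref)
      = (370.1/150) / (580.8/200)
      = 2.46733 / 2.904 = 0.8496 = 84.96%

F_rel = 85.0%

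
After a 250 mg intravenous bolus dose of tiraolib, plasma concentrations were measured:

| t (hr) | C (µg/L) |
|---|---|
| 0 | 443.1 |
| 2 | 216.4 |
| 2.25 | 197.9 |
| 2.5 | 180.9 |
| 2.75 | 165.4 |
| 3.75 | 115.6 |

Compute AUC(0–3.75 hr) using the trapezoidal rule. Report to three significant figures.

Trapezoidal AUC_0→3.75:
  [0→2]: (443.1+216.4)/2 × 2 = 659.5
  [2→2.25]: (216.4+197.9)/2 × 0.25 = 51.7875
  [2.25→2.5]: (197.9+180.9)/2 × 0.25 = 47.35
  [2.5→2.75]: (180.9+165.4)/2 × 0.25 = 43.2875
  [2.75→3.75]: (165.4+115.6)/2 × 1 = 140.5
  Sum = 942.425 µg/L·hr

AUC = 942 µg/L·hr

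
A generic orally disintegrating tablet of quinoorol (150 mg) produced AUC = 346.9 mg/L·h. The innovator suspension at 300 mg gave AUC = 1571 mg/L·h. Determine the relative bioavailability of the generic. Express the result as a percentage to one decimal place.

F_rel = 44.2%

F_rel = (AUC_test/D_test) / (AUC_ref/D_ref)
      = (346.9/150) / (1571/300)
      = 2.31267 / 5.23667 = 0.4416 = 44.16%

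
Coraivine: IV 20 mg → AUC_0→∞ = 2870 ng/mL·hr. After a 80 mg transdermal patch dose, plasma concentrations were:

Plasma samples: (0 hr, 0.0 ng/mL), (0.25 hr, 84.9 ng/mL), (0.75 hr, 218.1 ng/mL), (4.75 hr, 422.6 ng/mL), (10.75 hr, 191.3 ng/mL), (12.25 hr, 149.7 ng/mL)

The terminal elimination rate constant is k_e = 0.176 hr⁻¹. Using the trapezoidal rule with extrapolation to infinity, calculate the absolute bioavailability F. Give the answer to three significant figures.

Trapezoidal AUC_0→12.25 (transdermal patch):
  [0→0.25]: (0.0+84.9)/2 × 0.25 = 10.6125
  [0.25→0.75]: (84.9+218.1)/2 × 0.5 = 75.75
  [0.75→4.75]: (218.1+422.6)/2 × 4 = 1281.4
  [4.75→10.75]: (422.6+191.3)/2 × 6 = 1841.7
  [10.75→12.25]: (191.3+149.7)/2 × 1.5 = 255.75
  Sum = 3465.2125 ng/mL·hr
Tail: C_last/k_e = 149.7/0.176 = 850.568
AUC_0→∞ (transdermal patch) = 3465.2125 + 850.568 = 4315.7805 ng/mL·hr
F = (AUC_ev/D_ev)/(AUC_iv/D_iv) = (4315.7805/80)/(2870/20) = 53.9473/143.5 = 0.3759

F = 0.376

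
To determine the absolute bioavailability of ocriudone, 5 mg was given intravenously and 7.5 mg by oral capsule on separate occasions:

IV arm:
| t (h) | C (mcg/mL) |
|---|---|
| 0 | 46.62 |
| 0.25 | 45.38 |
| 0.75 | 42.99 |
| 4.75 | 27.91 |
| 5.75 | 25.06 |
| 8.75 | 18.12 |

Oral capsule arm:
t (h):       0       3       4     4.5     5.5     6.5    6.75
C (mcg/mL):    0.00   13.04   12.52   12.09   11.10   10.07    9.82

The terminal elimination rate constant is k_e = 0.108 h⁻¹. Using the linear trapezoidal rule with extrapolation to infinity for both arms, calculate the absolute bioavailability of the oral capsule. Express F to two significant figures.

F = 0.24

Trapezoidal AUC_0→8.75 (IV):
  [0→0.25]: (46.62+45.38)/2 × 0.25 = 11.5
  [0.25→0.75]: (45.38+42.99)/2 × 0.5 = 22.0925
  [0.75→4.75]: (42.99+27.91)/2 × 4 = 141.8
  [4.75→5.75]: (27.91+25.06)/2 × 1 = 26.485
  [5.75→8.75]: (25.06+18.12)/2 × 3 = 64.77
  Sum = 266.6475 mcg/mL·h
IV tail: 18.12/0.108 = 167.778; AUC_iv,0→∞ = 266.6475 + 167.778 = 434.4255 mcg/mL·h
Trapezoidal AUC_0→6.75 (oral capsule):
  [0→3]: (0.00+13.04)/2 × 3 = 19.56
  [3→4]: (13.04+12.52)/2 × 1 = 12.78
  [4→4.5]: (12.52+12.09)/2 × 0.5 = 6.1525
  [4.5→5.5]: (12.09+11.10)/2 × 1 = 11.595
  [5.5→6.5]: (11.10+10.07)/2 × 1 = 10.585
  [6.5→6.75]: (10.07+9.82)/2 × 0.25 = 2.48625
  Sum = 63.15875 mcg/mL·h
oral capsule tail: 9.82/0.108 = 90.926; AUC_ev,0→∞ = 63.15875 + 90.926 = 154.08475 mcg/mL·h
F = (AUC_ev/D_ev)/(AUC_iv/D_iv) = (154.08475/7.5)/(434.4255/5) = 20.5446/86.8851 = 0.2365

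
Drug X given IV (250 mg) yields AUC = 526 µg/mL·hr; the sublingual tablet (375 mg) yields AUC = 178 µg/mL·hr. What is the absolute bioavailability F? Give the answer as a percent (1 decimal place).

F = 22.6%

F = (AUC_ev / D_ev) / (AUC_iv / D_iv)
  = (178/375) / (526/250)
  = 0.474667 / 2.104 = 0.2256
  = 22.56%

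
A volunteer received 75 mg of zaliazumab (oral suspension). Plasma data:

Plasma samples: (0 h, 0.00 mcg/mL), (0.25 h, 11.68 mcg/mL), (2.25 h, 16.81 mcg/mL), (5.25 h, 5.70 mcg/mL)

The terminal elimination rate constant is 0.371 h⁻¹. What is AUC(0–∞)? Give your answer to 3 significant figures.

AUC = 79.1 mcg/mL·h

Trapezoidal AUC_0→5.25:
  [0→0.25]: (0.00+11.68)/2 × 0.25 = 1.46
  [0.25→2.25]: (11.68+16.81)/2 × 2 = 28.49
  [2.25→5.25]: (16.81+5.70)/2 × 3 = 33.765
  Sum = 63.715 mcg/mL·h
Extrapolated tail: C_last / k_e = 5.70 / 0.371 = 15.364
AUC_0→∞ = 63.715 + 15.364 = 79.079 mcg/mL·h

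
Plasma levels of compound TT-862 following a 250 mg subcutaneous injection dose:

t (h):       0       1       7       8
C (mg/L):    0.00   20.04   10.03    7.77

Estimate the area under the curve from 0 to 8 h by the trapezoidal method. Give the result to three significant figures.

Trapezoidal AUC_0→8:
  [0→1]: (0.00+20.04)/2 × 1 = 10.02
  [1→7]: (20.04+10.03)/2 × 6 = 90.21
  [7→8]: (10.03+7.77)/2 × 1 = 8.9
  Sum = 109.13 mg/L·h

AUC = 109 mg/L·h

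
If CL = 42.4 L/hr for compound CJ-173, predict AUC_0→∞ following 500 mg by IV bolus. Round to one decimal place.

AUC = 11.8 mg/L·hr

AUC_0→∞ = Dose_iv / CL
        = 500 / 42.4 = 11.7925 mg/L·hr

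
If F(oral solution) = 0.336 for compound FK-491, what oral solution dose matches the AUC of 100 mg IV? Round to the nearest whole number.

D_oral = 298 mg

For equal systemic exposure: F × D_ev = D_iv
D_ev = D_iv / F = 100 / 0.336 = 297.619 mg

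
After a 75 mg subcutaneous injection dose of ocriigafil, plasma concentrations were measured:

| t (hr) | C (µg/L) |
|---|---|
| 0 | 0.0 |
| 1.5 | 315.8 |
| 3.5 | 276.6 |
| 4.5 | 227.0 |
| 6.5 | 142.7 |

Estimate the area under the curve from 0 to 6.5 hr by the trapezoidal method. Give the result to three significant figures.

AUC = 1450 µg/L·hr

Trapezoidal AUC_0→6.5:
  [0→1.5]: (0.0+315.8)/2 × 1.5 = 236.85
  [1.5→3.5]: (315.8+276.6)/2 × 2 = 592.4
  [3.5→4.5]: (276.6+227.0)/2 × 1 = 251.8
  [4.5→6.5]: (227.0+142.7)/2 × 2 = 369.7
  Sum = 1450.75 µg/L·hr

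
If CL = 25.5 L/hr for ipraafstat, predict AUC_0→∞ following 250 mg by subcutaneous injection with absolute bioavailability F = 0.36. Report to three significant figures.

AUC_0→∞ = F × Dose / CL
        = 0.36 × 250 / 25.5 = 3.52941 mg/L·hr

AUC = 3.53 mg/L·hr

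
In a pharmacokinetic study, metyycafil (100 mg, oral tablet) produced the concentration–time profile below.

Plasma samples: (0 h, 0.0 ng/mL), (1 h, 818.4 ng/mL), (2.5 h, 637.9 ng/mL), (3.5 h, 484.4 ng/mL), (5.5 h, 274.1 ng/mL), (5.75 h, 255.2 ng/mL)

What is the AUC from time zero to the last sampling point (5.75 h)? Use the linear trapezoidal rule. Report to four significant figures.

AUC = 2887 ng/mL·h

Trapezoidal AUC_0→5.75:
  [0→1]: (0.0+818.4)/2 × 1 = 409.2
  [1→2.5]: (818.4+637.9)/2 × 1.5 = 1092.225
  [2.5→3.5]: (637.9+484.4)/2 × 1 = 561.15
  [3.5→5.5]: (484.4+274.1)/2 × 2 = 758.5
  [5.5→5.75]: (274.1+255.2)/2 × 0.25 = 66.1625
  Sum = 2887.2375 ng/mL·h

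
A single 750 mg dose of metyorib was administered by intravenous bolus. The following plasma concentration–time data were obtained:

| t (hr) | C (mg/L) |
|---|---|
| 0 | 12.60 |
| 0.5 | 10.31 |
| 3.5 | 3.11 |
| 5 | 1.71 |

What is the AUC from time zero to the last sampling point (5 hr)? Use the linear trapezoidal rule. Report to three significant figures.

Trapezoidal AUC_0→5:
  [0→0.5]: (12.60+10.31)/2 × 0.5 = 5.7275
  [0.5→3.5]: (10.31+3.11)/2 × 3 = 20.13
  [3.5→5]: (3.11+1.71)/2 × 1.5 = 3.615
  Sum = 29.4725 mg/L·hr

AUC = 29.5 mg/L·hr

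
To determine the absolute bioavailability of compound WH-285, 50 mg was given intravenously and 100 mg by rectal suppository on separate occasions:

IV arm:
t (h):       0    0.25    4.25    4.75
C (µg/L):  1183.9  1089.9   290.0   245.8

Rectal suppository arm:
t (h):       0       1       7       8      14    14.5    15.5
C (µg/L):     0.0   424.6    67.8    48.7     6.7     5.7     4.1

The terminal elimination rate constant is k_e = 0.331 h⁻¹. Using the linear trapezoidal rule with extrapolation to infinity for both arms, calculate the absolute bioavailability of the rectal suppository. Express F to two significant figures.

F = 0.25

Trapezoidal AUC_0→4.75 (IV):
  [0→0.25]: (1183.9+1089.9)/2 × 0.25 = 284.225
  [0.25→4.25]: (1089.9+290.0)/2 × 4 = 2759.8
  [4.25→4.75]: (290.0+245.8)/2 × 0.5 = 133.95
  Sum = 3177.975 µg/L·h
IV tail: 245.8/0.331 = 742.598; AUC_iv,0→∞ = 3177.975 + 742.598 = 3920.573 µg/L·h
Trapezoidal AUC_0→15.5 (rectal suppository):
  [0→1]: (0.0+424.6)/2 × 1 = 212.3
  [1→7]: (424.6+67.8)/2 × 6 = 1477.2
  [7→8]: (67.8+48.7)/2 × 1 = 58.25
  [8→14]: (48.7+6.7)/2 × 6 = 166.2
  [14→14.5]: (6.7+5.7)/2 × 0.5 = 3.1
  [14.5→15.5]: (5.7+4.1)/2 × 1 = 4.9
  Sum = 1921.95 µg/L·h
rectal suppository tail: 4.1/0.331 = 12.387; AUC_ev,0→∞ = 1921.95 + 12.387 = 1934.337 µg/L·h
F = (AUC_ev/D_ev)/(AUC_iv/D_iv) = (1934.337/100)/(3920.573/50) = 19.34337/78.41146 = 0.2467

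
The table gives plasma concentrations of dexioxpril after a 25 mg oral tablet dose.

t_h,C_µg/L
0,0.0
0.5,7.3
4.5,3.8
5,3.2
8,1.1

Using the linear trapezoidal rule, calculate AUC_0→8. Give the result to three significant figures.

Trapezoidal AUC_0→8:
  [0→0.5]: (0.0+7.3)/2 × 0.5 = 1.825
  [0.5→4.5]: (7.3+3.8)/2 × 4 = 22.2
  [4.5→5]: (3.8+3.2)/2 × 0.5 = 1.75
  [5→8]: (3.2+1.1)/2 × 3 = 6.45
  Sum = 32.225 µg/L·h

AUC = 32.2 µg/L·h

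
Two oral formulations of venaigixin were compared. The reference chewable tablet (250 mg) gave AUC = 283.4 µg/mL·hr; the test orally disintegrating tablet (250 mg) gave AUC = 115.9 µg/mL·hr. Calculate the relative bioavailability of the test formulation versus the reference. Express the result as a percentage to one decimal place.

F_rel = (AUC_test/D_test) / (AUC_ref/D_ref)
      = (115.9/250) / (283.4/250)
      = 0.4636 / 1.1336 = 0.4090 = 40.90%

F_rel = 40.9%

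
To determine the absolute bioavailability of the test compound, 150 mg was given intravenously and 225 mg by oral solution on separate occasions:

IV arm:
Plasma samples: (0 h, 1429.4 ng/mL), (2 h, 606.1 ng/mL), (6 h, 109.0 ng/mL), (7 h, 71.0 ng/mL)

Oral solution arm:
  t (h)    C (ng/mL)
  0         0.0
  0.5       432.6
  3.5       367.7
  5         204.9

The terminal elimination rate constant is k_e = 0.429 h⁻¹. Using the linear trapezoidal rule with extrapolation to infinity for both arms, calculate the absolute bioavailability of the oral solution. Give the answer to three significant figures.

F = 0.397

Trapezoidal AUC_0→7 (IV):
  [0→2]: (1429.4+606.1)/2 × 2 = 2035.5
  [2→6]: (606.1+109.0)/2 × 4 = 1430.2
  [6→7]: (109.0+71.0)/2 × 1 = 90.0
  Sum = 3555.7 ng/mL·h
IV tail: 71.0/0.429 = 165.501; AUC_iv,0→∞ = 3555.7 + 165.501 = 3721.201 ng/mL·h
Trapezoidal AUC_0→5 (oral solution):
  [0→0.5]: (0.0+432.6)/2 × 0.5 = 108.15
  [0.5→3.5]: (432.6+367.7)/2 × 3 = 1200.45
  [3.5→5]: (367.7+204.9)/2 × 1.5 = 429.45
  Sum = 1738.05 ng/mL·h
oral solution tail: 204.9/0.429 = 477.622; AUC_ev,0→∞ = 1738.05 + 477.622 = 2215.672 ng/mL·h
F = (AUC_ev/D_ev)/(AUC_iv/D_iv) = (2215.672/225)/(3721.201/150) = 9.84743/24.808 = 0.3969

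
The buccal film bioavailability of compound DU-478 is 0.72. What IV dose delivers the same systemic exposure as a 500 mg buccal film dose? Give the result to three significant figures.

D_iv = 360 mg

Systemic exposure from an extravascular dose = F × D_ev, so the equivalent IV dose is F × D_ev.
D_iv = F × D_ev = 0.72 × 500 = 360 mg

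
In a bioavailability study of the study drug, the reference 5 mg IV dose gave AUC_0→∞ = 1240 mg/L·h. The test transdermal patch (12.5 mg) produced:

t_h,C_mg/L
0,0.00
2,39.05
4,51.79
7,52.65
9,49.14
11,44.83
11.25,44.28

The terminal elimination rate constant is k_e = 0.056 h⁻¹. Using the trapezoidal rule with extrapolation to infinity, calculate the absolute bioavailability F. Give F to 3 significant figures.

F = 0.414

Trapezoidal AUC_0→11.25 (transdermal patch):
  [0→2]: (0.00+39.05)/2 × 2 = 39.05
  [2→4]: (39.05+51.79)/2 × 2 = 90.84
  [4→7]: (51.79+52.65)/2 × 3 = 156.66
  [7→9]: (52.65+49.14)/2 × 2 = 101.79
  [9→11]: (49.14+44.83)/2 × 2 = 93.97
  [11→11.25]: (44.83+44.28)/2 × 0.25 = 11.13875
  Sum = 493.44875 mg/L·h
Tail: C_last/k_e = 44.28/0.056 = 790.714
AUC_0→∞ (transdermal patch) = 493.44875 + 790.714 = 1284.16275 mg/L·h
F = (AUC_ev/D_ev)/(AUC_iv/D_iv) = (1284.16275/12.5)/(1240/5) = 102.73302/248 = 0.4142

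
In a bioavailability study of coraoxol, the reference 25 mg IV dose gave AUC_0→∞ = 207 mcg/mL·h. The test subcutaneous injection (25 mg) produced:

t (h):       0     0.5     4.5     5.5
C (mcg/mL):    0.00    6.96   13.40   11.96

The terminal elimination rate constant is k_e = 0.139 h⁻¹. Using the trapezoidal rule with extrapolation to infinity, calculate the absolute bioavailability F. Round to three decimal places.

Trapezoidal AUC_0→5.5 (subcutaneous injection):
  [0→0.5]: (0.00+6.96)/2 × 0.5 = 1.74
  [0.5→4.5]: (6.96+13.40)/2 × 4 = 40.72
  [4.5→5.5]: (13.40+11.96)/2 × 1 = 12.68
  Sum = 55.14 mcg/mL·h
Tail: C_last/k_e = 11.96/0.139 = 86.043
AUC_0→∞ (subcutaneous injection) = 55.14 + 86.043 = 141.183 mcg/mL·h
F = (AUC_ev/D_ev)/(AUC_iv/D_iv) = (141.183/25)/(207/25) = 5.64732/8.28 = 0.6820

F = 0.682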